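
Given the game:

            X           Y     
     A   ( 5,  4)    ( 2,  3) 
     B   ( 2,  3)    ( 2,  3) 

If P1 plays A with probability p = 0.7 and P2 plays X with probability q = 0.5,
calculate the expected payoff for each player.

E[P1] = 3.05, E[P2] = 3.35

Work:
E[P1] = p·q·π₁(A,X) + p·(1-q)·π₁(A,Y) + (1-p)·q·π₁(B,X) + (1-p)·(1-q)·π₁(B,Y)
= 0.7·0.5·5 + 0.7·0.5·2 + 0.3·0.5·2 + 0.3·0.5·2
= 3.05

E[P2] = 3.35 (similar calculation)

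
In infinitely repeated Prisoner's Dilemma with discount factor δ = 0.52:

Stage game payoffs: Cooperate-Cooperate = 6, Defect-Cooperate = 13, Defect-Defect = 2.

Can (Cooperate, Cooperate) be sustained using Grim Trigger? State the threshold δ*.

δ* = 0.6364; since δ = 0.52 < 0.6364, cooperation cannot be sustained

Work:
For Grim Trigger:
Cooperate forever: 6/(1-δ)
Defect then punished: 13 + 2·δ/(1-δ)
Need: 6/(1-δ) ≥ 13 + 2·δ/(1-δ)
Solving: δ ≥ (T-R)/(T-P) = (13-6)/(13-2) = 0.6364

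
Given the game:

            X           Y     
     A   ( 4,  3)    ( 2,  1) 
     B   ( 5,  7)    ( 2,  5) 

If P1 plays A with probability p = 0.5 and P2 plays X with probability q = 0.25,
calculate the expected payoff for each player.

E[P1] = 2.625, E[P2] = 3.5

Work:
E[P1] = p·q·π₁(A,X) + p·(1-q)·π₁(A,Y) + (1-p)·q·π₁(B,X) + (1-p)·(1-q)·π₁(B,Y)
= 0.5·0.25·4 + 0.5·0.75·2 + 0.5·0.25·5 + 0.5·0.75·2
= 2.625

E[P2] = 3.5 (similar calculation)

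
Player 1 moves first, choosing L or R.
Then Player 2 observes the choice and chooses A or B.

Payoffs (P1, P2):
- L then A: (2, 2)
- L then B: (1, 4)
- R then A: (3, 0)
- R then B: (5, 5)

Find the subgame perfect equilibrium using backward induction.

P1 plays R, P2 plays B after L and B after R; Payoff (5, 5)

Work:
Backward induction:
After L: P2 chooses B → P1 gets 1
After R: P2 chooses B → P1 gets 5
P1 chooses R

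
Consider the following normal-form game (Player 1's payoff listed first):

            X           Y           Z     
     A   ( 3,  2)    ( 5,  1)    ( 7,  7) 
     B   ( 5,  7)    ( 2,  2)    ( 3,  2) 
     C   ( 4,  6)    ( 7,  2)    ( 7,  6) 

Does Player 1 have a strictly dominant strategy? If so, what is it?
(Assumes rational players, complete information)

No strictly dominant strategy exists for Player 1

Work:
A strategy strictly dominates another if it gives a strictly higher payoff against every opponent action. Compare each pair of P1's strategies column-by-column:
  A vs B: [3 vs 5, 5 vs 2, 7 vs 3] → A does not strictly dominate B (column X: 3 ≤ 5)
  A vs C: [3 vs 4, 5 vs 7, 7 vs 7] → A does not strictly dominate C (column X: 3 ≤ 4)
  B vs A: [5 vs 3, 2 vs 5, 3 vs 7] → B does not strictly dominate A (column Y: 2 ≤ 5)
  B vs C: [5 vs 4, 2 vs 7, 3 vs 7] → B does not strictly dominate C (column Y: 2 ≤ 7)
  C vs A: [4 vs 3, 7 vs 5, 7 vs 7] → C does not strictly dominate A (column Z: 7 ≤ 7)
  C vs B: [4 vs 5, 7 vs 2, 7 vs 3] → C does not strictly dominate B (column X: 4 ≤ 5)
No single strategy strictly dominates all others → no strictly dominant strategy.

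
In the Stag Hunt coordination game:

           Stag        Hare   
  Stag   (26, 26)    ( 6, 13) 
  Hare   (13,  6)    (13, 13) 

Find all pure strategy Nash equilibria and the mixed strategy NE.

Pure NE: (Stag, Stag) and (Hare, Hare); Mixed NE: p = 0.35, q = 0.35

Work:
Check pure NE:
(Stag, Stag): (26, 26) - no unilateral deviation beneficial
(Hare, Hare): (13, 13) - no unilateral deviation beneficial
Mixed NE: P1 plays Stag with p = 0.35, P2 plays Stag with q = 0.35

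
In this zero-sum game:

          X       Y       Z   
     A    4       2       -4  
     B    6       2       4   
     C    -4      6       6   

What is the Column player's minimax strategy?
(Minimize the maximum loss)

Column should play X or Y or Z (all achieve the minimum), value = 6

Work:
Column player minimizes Row's maximum payoff:
Column X: max payoff to Row = 6
Column Y: max payoff to Row = 6
Column Z: max payoff to Row = 6
Minimum is 6, achieved by columns X, Y, Z (tied).
Each of X or Y or Z is a minimax strategy.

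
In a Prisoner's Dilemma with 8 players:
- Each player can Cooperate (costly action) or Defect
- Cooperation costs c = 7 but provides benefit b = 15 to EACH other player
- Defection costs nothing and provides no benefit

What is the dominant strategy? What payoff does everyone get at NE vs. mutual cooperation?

Dominant: Defect; NE payoff = 0; Coop payoff = 98

Work:
Defect dominates (saves cost c = 7, benefit to others is external)
NE: All defect → everyone gets 0
If all cooperate: each receives (7)×15 - 7 = 98
Social dilemma: 98 > 0 but NE gives 0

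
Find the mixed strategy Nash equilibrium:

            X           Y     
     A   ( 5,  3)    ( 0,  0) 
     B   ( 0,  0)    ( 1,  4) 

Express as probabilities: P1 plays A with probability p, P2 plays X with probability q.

p = 0.5714, q = 0.1667

Work:
Find probabilities that make opponent indifferent:
P2 chooses q to make P1 indifferent between A and B
P1 chooses p to make P2 indifferent between X and Y
Mixed NE: P1 plays (A: 0.5714, B: 0.4286), P2 plays (X: 0.1667, Y: 0.8333)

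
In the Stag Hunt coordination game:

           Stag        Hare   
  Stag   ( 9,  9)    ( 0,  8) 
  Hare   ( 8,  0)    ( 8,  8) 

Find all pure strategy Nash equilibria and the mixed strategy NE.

Pure NE: (Stag, Stag) and (Hare, Hare); Mixed NE: p = 0.8889, q = 0.8889

Work:
Check pure NE:
(Stag, Stag): (9, 9) - no unilateral deviation beneficial
(Hare, Hare): (8, 8) - no unilateral deviation beneficial
Mixed NE: P1 plays Stag with p = 0.8889, P2 plays Stag with q = 0.8889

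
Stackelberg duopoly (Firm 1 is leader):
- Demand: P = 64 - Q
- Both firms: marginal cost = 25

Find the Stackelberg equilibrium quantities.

q₁* (leader) = 19.5, q₂* (follower) = 9.75

Work:
Follower's reaction: q₂ = (a - c - q₁)/2
Leader substitutes: π₁ = q₁·(a - q₁ - (a-c-q₁)/2 - c)
FOC: q₁* = (64 - 25)/2 = 19.50
Then: q₂* = (64 - 25 - 19.5)/2 = 9.75
Leader has first-mover advantage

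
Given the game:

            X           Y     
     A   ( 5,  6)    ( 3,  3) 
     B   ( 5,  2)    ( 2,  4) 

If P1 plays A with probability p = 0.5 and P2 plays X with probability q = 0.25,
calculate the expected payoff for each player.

E[P1] = 3.125, E[P2] = 3.625

Work:
E[P1] = p·q·π₁(A,X) + p·(1-q)·π₁(A,Y) + (1-p)·q·π₁(B,X) + (1-p)·(1-q)·π₁(B,Y)
= 0.5·0.25·5 + 0.5·0.75·3 + 0.5·0.25·5 + 0.5·0.75·2
= 3.125

E[P2] = 3.625 (similar calculation)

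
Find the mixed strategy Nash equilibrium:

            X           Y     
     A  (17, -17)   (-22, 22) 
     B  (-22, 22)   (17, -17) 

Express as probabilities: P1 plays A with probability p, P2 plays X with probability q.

p = 0.5, q = 0.5

Work:
Find probabilities that make opponent indifferent:
P2 chooses q to make P1 indifferent between A and B
P1 chooses p to make P2 indifferent between X and Y
Mixed NE: P1 plays (A: 0.5, B: 0.5), P2 plays (X: 0.5, Y: 0.5)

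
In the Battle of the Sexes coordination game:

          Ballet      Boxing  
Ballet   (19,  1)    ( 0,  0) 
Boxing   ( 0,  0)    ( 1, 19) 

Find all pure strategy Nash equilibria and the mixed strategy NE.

Pure NE: (Ballet, Ballet) and (Boxing, Boxing); Mixed NE: p = 0.95, q = 0.05

Work:
Check pure NE:
(Ballet, Ballet): (19, 1) - no unilateral deviation beneficial
(Boxing, Boxing): (1, 19) - no unilateral deviation beneficial
Mixed NE: P1 plays Ballet with p = 0.95, P2 plays Ballet with q = 0.05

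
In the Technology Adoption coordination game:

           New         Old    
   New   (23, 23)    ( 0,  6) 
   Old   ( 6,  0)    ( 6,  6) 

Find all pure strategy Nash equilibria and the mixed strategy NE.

Pure NE: (New, New) and (Old, Old); Mixed NE: p = 0.2609, q = 0.2609

Work:
Check pure NE:
(New, New): (23, 23) - no unilateral deviation beneficial
(Old, Old): (6, 6) - no unilateral deviation beneficial
Mixed NE: P1 plays New with p = 0.2609, P2 plays New with q = 0.2609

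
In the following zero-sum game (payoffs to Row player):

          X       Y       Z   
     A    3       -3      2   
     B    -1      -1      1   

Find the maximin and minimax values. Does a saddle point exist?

Maximin = -1, Minimax = -1, Saddle: True

Work:
Row minimums: [-3, -1] → maximin = -1
Column maximums: [3, -1, 2] → minimax = -1
Saddle point exists! Game value = -1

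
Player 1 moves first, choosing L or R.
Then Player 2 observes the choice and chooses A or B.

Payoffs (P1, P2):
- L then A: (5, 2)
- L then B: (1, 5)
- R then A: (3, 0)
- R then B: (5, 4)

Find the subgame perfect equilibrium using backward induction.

P1 plays R, P2 plays B after L and B after R; Payoff (5, 4)

Work:
Backward induction:
After L: P2 chooses B → P1 gets 1
After R: P2 chooses B → P1 gets 5
P1 chooses R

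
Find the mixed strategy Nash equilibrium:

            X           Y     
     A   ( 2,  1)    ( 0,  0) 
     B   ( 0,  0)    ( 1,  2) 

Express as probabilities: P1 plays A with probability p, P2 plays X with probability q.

p = 0.6667, q = 0.3333

Work:
Find probabilities that make opponent indifferent:
P2 chooses q to make P1 indifferent between A and B
P1 chooses p to make P2 indifferent between X and Y
Mixed NE: P1 plays (A: 0.6667, B: 0.3333), P2 plays (X: 0.3333, Y: 0.6667)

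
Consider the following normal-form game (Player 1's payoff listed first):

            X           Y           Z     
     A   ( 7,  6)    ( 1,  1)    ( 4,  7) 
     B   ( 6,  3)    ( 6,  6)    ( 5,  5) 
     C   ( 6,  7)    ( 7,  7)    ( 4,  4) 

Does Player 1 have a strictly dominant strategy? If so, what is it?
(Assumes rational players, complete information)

No strictly dominant strategy exists for Player 1

Work:
A strategy strictly dominates another if it gives a strictly higher payoff against every opponent action. Compare each pair of P1's strategies column-by-column:
  A vs B: [7 vs 6, 1 vs 6, 4 vs 5] → A does not strictly dominate B (column Y: 1 ≤ 6)
  A vs C: [7 vs 6, 1 vs 7, 4 vs 4] → A does not strictly dominate C (column Y: 1 ≤ 7)
  B vs A: [6 vs 7, 6 vs 1, 5 vs 4] → B does not strictly dominate A (column X: 6 ≤ 7)
  B vs C: [6 vs 6, 6 vs 7, 5 vs 4] → B does not strictly dominate C (column X: 6 ≤ 6)
  C vs A: [6 vs 7, 7 vs 1, 4 vs 4] → C does not strictly dominate A (column X: 6 ≤ 7)
  C vs B: [6 vs 6, 7 vs 6, 4 vs 5] → C does not strictly dominate B (column X: 6 ≤ 6)
No single strategy strictly dominates all others → no strictly dominant strategy.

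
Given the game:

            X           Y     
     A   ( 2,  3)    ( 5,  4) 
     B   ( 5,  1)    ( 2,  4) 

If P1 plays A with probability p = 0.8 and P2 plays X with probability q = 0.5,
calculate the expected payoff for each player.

E[P1] = 3.5, E[P2] = 3.3

Work:
E[P1] = p·q·π₁(A,X) + p·(1-q)·π₁(A,Y) + (1-p)·q·π₁(B,X) + (1-p)·(1-q)·π₁(B,Y)
= 0.8·0.5·2 + 0.8·0.5·5 + 0.2·0.5·5 + 0.2·0.5·2
= 3.5

E[P2] = 3.3 (similar calculation)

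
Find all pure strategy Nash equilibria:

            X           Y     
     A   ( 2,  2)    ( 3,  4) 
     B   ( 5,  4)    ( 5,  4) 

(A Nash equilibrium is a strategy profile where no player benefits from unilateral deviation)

Nash equilibrium: (B, X), (B, Y)

Work:
Best responses:
  P1 vs X: payoffs [2, 5] → best response B (payoff 5)
  P1 vs Y: payoffs [3, 5] → best response B (payoff 5)
  P2 vs A: payoffs [2, 4] → best response Y (payoff 4)
  P2 vs B: payoffs [4, 4] → best response X/Y (payoff 4)
Mutual best responses: (B,X), (B,Y) → Nash equilibria.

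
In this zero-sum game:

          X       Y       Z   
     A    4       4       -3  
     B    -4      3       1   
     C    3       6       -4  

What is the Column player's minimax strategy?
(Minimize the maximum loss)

Column should play Z, value = 1

Work:
Column player minimizes Row's maximum payoff:
Column X: max payoff to Row = 4
Column Y: max payoff to Row = 6
Column Z: max payoff to Row = 1
Minimum is 1, achieved by column Z.
Minimax strategy: Z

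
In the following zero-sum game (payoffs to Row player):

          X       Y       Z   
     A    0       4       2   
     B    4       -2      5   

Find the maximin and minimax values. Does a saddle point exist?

Maximin = 0, Minimax = 4, Saddle: False

Work:
Row minimums: [0, -2] → maximin = 0
Column maximums: [4, 4, 5] → minimax = 4
No saddle point (maximin ≠ minimax). Mixed strategy needed.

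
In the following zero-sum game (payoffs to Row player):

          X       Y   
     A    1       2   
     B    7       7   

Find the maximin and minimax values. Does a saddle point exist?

Maximin = 7, Minimax = 7, Saddle: True

Work:
Row minimums: [1, 7] → maximin = 7
Column maximums: [7, 7] → minimax = 7
Saddle point exists! Game value = 7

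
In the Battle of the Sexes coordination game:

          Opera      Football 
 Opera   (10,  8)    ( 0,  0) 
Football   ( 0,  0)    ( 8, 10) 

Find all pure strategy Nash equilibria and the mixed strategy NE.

Pure NE: (Opera, Opera) and (Football, Football); Mixed NE: p = 0.5556, q = 0.4444

Work:
Check pure NE:
(Opera, Opera): (10, 8) - no unilateral deviation beneficial
(Football, Football): (8, 10) - no unilateral deviation beneficial
Mixed NE: P1 plays Opera with p = 0.5556, P2 plays Opera with q = 0.4444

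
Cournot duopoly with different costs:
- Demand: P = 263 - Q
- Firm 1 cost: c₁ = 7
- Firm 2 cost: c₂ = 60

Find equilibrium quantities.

q₁* = 103.0, q₂* = 50.0

Work:
Reaction: q₁ = (263 - 7 - q₂)/2
Reaction: q₂ = (263 - 60 - q₁)/2
Solve simultaneously:
q₁* = (263 - 2×7 + 60)/3 = 103.0
q₂* = (263 - 2×60 + 7)/3 = 50.0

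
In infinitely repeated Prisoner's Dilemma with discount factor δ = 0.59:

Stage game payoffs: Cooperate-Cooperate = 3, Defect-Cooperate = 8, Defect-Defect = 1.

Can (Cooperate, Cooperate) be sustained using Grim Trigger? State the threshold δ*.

δ* = 0.7143; since δ = 0.59 < 0.7143, cooperation cannot be sustained

Work:
For Grim Trigger:
Cooperate forever: 3/(1-δ)
Defect then punished: 8 + 1·δ/(1-δ)
Need: 3/(1-δ) ≥ 8 + 1·δ/(1-δ)
Solving: δ ≥ (T-R)/(T-P) = (8-3)/(8-1) = 0.7143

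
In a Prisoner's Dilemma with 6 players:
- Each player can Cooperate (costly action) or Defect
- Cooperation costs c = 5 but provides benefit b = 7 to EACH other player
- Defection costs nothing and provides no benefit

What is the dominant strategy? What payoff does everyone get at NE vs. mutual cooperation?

Dominant: Defect; NE payoff = 0; Coop payoff = 30

Work:
Defect dominates (saves cost c = 5, benefit to others is external)
NE: All defect → everyone gets 0
If all cooperate: each receives (5)×7 - 5 = 30
Social dilemma: 30 > 0 but NE gives 0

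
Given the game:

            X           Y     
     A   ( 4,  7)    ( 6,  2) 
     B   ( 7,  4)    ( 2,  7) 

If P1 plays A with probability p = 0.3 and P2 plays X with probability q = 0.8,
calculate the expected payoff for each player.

E[P1] = 5.52, E[P2] = 5.02

Work:
E[P1] = p·q·π₁(A,X) + p·(1-q)·π₁(A,Y) + (1-p)·q·π₁(B,X) + (1-p)·(1-q)·π₁(B,Y)
= 0.3·0.8·4 + 0.3·0.2·6 + 0.7·0.8·7 + 0.7·0.2·2
= 5.52

E[P2] = 5.02 (similar calculation)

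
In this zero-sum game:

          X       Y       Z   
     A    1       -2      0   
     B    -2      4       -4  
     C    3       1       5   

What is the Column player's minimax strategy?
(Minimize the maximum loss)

Column should play X, value = 3

Work:
Column player minimizes Row's maximum payoff:
Column X: max payoff to Row = 3
Column Y: max payoff to Row = 4
Column Z: max payoff to Row = 5
Minimum is 3, achieved by column X.
Minimax strategy: X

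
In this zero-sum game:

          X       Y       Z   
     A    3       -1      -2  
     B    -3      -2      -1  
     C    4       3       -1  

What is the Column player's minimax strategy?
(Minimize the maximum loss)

Column should play Z, value = -1

Work:
Column player minimizes Row's maximum payoff:
Column X: max payoff to Row = 4
Column Y: max payoff to Row = 3
Column Z: max payoff to Row = -1
Minimum is -1, achieved by column Z.
Minimax strategy: Z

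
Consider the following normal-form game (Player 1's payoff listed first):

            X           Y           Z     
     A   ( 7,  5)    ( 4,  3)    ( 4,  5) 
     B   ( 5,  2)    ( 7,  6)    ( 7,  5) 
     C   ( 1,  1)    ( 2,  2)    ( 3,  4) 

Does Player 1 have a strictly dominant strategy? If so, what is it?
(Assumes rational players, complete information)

No strictly dominant strategy exists for Player 1

Work:
A strategy strictly dominates another if it gives a strictly higher payoff against every opponent action. Compare each pair of P1's strategies column-by-column:
  A vs B: [7 vs 5, 4 vs 7, 4 vs 7] → A does not strictly dominate B (column Y: 4 ≤ 7)
  A vs C: [7 vs 1, 4 vs 2, 4 vs 3] → A strictly dominates C
  B vs A: [5 vs 7, 7 vs 4, 7 vs 4] → B does not strictly dominate A (column X: 5 ≤ 7)
  B vs C: [5 vs 1, 7 vs 2, 7 vs 3] → B strictly dominates C
  C vs A: [1 vs 7, 2 vs 4, 3 vs 4] → C does not strictly dominate A (column X: 1 ≤ 7)
  C vs B: [1 vs 5, 2 vs 7, 3 vs 7] → C does not strictly dominate B (column X: 1 ≤ 5)
No single strategy strictly dominates all others → no strictly dominant strategy.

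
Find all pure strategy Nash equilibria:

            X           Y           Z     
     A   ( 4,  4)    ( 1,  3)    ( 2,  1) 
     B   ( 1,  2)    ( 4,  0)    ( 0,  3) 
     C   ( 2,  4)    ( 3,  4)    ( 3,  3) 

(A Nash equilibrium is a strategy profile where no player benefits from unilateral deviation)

Nash equilibrium: (A, X)

Work:
Best responses:
  P1 vs X: payoffs [4, 1, 2] → best response A (payoff 4)
  P1 vs Y: payoffs [1, 4, 3] → best response B (payoff 4)
  P1 vs Z: payoffs [2, 0, 3] → best response C (payoff 3)
  P2 vs A: payoffs [4, 3, 1] → best response X (payoff 4)
  P2 vs B: payoffs [2, 0, 3] → best response Z (payoff 3)
  P2 vs C: payoffs [4, 4, 3] → best response X/Y (payoff 4)
Mutual best responses: (A,X) → Nash equilibria.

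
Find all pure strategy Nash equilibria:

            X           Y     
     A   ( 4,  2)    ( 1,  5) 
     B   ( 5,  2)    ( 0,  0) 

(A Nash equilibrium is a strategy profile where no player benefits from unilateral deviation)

Nash equilibrium: (A, Y), (B, X)

Work:
Best responses:
  P1 vs X: payoffs [4, 5] → best response B (payoff 5)
  P1 vs Y: payoffs [1, 0] → best response A (payoff 1)
  P2 vs A: payoffs [2, 5] → best response Y (payoff 5)
  P2 vs B: payoffs [2, 0] → best response X (payoff 2)
Mutual best responses: (A,Y), (B,X) → Nash equilibria.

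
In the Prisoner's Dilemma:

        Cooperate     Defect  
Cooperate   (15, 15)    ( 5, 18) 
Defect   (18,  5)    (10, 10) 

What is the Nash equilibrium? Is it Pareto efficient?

(Defect, Defect) is NE; not Pareto efficient

Work:
Defect dominates Cooperate for both players:
If P2 cooperates: Defect (18) > Cooperate (15)
If P2 defects: Defect (10) > Cooperate (5)
NE: (Defect, Defect) with payoff (10, 10)
But (Cooperate, Cooperate) = (15, 15) Pareto dominates (10, 10)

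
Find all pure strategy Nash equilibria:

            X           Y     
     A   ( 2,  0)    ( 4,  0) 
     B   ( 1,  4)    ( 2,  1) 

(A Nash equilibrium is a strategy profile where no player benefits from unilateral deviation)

Nash equilibrium: (A, X), (A, Y)

Work:
Best responses:
  P1 vs X: payoffs [2, 1] → best response A (payoff 2)
  P1 vs Y: payoffs [4, 2] → best response A (payoff 4)
  P2 vs A: payoffs [0, 0] → best response X/Y (payoff 0)
  P2 vs B: payoffs [4, 1] → best response X (payoff 4)
Mutual best responses: (A,X), (A,Y) → Nash equilibria.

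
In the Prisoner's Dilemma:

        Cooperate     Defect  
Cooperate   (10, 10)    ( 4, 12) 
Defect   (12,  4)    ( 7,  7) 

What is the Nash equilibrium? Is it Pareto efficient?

(Defect, Defect) is NE; not Pareto efficient

Work:
Defect dominates Cooperate for both players:
If P2 cooperates: Defect (12) > Cooperate (10)
If P2 defects: Defect (7) > Cooperate (4)
NE: (Defect, Defect) with payoff (7, 7)
But (Cooperate, Cooperate) = (10, 10) Pareto dominates (7, 7)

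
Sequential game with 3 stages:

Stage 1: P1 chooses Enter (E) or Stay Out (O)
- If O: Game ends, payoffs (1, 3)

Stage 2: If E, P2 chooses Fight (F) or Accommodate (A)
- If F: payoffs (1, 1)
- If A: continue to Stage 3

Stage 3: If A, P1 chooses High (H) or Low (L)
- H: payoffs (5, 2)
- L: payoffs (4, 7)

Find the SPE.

SPE: (E, A, H); Outcome (5, 2)

Work:
Stage 3: P1 chooses H (5 vs 4)
Stage 2: P2: F->1, A->2 (anticipating H). Choose A
Stage 1: P1: O->1, E->5 (anticipating A, H). Choose E
SPE path: E -> A -> H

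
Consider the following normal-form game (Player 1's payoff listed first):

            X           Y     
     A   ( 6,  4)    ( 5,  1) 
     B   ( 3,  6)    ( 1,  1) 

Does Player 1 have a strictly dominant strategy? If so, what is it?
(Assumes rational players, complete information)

Yes, Player 1's strictly dominant strategy is A

Work:
A strategy strictly dominates another if it gives a strictly higher payoff against every opponent action. Compare each pair of P1's strategies column-by-column:
  A vs B: [6 vs 3, 5 vs 1] → A strictly dominates B
  B vs A: [3 vs 6, 1 vs 5] → B does not strictly dominate A (column X: 3 ≤ 6)
A strictly dominates every other strategy → strictly dominant.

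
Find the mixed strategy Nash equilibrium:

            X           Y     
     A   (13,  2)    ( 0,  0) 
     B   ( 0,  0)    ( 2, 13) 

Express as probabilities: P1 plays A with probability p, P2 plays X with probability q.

p = 0.8667, q = 0.1333

Work:
Find probabilities that make opponent indifferent:
P2 chooses q to make P1 indifferent between A and B
P1 chooses p to make P2 indifferent between X and Y
Mixed NE: P1 plays (A: 0.8667, B: 0.1333), P2 plays (X: 0.1333, Y: 0.8667)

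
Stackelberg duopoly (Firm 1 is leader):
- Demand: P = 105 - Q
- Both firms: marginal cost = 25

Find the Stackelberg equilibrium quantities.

q₁* (leader) = 40.0, q₂* (follower) = 20.0

Work:
Follower's reaction: q₂ = (a - c - q₁)/2
Leader substitutes: π₁ = q₁·(a - q₁ - (a-c-q₁)/2 - c)
FOC: q₁* = (105 - 25)/2 = 40.00
Then: q₂* = (105 - 25 - 40.0)/2 = 20.00
Leader has first-mover advantage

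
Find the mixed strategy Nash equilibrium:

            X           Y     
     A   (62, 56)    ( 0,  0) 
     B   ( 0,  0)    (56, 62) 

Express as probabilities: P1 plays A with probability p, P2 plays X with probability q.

p = 0.5254, q = 0.4746

Work:
Find probabilities that make opponent indifferent:
P2 chooses q to make P1 indifferent between A and B
P1 chooses p to make P2 indifferent between X and Y
Mixed NE: P1 plays (A: 0.5254, B: 0.4746), P2 plays (X: 0.4746, Y: 0.5254)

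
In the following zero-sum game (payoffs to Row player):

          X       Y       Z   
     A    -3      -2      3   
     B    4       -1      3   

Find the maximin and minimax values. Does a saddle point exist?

Maximin = -1, Minimax = -1, Saddle: True

Work:
Row minimums: [-3, -1] → maximin = -1
Column maximums: [4, -1, 3] → minimax = -1
Saddle point exists! Game value = -1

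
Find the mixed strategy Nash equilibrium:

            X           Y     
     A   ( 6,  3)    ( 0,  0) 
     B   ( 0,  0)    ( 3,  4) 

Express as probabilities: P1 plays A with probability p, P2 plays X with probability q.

p = 0.5714, q = 0.3333

Work:
Find probabilities that make opponent indifferent:
P2 chooses q to make P1 indifferent between A and B
P1 chooses p to make P2 indifferent between X and Y
Mixed NE: P1 plays (A: 0.5714, B: 0.4286), P2 plays (X: 0.3333, Y: 0.6667)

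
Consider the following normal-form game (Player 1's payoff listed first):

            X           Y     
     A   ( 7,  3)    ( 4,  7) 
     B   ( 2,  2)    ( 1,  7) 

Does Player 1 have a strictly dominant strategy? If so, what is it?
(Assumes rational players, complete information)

Yes, Player 1's strictly dominant strategy is A

Work:
A strategy strictly dominates another if it gives a strictly higher payoff against every opponent action. Compare each pair of P1's strategies column-by-column:
  A vs B: [7 vs 2, 4 vs 1] → A strictly dominates B
  B vs A: [2 vs 7, 1 vs 4] → B does not strictly dominate A (column X: 2 ≤ 7)
A strictly dominates every other strategy → strictly dominant.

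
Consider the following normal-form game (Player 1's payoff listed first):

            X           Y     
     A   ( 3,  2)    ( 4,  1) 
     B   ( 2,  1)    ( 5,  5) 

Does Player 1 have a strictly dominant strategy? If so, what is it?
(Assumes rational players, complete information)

No strictly dominant strategy exists for Player 1

Work:
A strategy strictly dominates another if it gives a strictly higher payoff against every opponent action. Compare each pair of P1's strategies column-by-column:
  A vs B: [3 vs 2, 4 vs 5] → A does not strictly dominate B (column Y: 4 ≤ 5)
  B vs A: [2 vs 3, 5 vs 4] → B does not strictly dominate A (column X: 2 ≤ 3)
No single strategy strictly dominates all others → no strictly dominant strategy.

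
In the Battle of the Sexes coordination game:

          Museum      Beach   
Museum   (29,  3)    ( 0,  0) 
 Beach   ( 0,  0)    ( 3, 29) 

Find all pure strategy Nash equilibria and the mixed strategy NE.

Pure NE: (Museum, Museum) and (Beach, Beach); Mixed NE: p = 0.9062, q = 0.0938

Work:
Check pure NE:
(Museum, Museum): (29, 3) - no unilateral deviation beneficial
(Beach, Beach): (3, 29) - no unilateral deviation beneficial
Mixed NE: P1 plays Museum with p = 0.9062, P2 plays Museum with q = 0.0938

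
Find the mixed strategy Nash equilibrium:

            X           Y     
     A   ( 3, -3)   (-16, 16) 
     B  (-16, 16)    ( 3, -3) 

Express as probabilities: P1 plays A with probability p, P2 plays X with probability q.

p = 0.5, q = 0.5

Work:
Find probabilities that make opponent indifferent:
P2 chooses q to make P1 indifferent between A and B
P1 chooses p to make P2 indifferent between X and Y
Mixed NE: P1 plays (A: 0.5, B: 0.5), P2 plays (X: 0.5, Y: 0.5)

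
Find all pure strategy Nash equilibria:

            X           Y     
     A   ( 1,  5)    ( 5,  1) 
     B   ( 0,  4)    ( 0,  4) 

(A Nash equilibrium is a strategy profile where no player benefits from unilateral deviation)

Nash equilibrium: (A, X)

Work:
Best responses:
  P1 vs X: payoffs [1, 0] → best response A (payoff 1)
  P1 vs Y: payoffs [5, 0] → best response A (payoff 5)
  P2 vs A: payoffs [5, 1] → best response X (payoff 5)
  P2 vs B: payoffs [4, 4] → best response X/Y (payoff 4)
Mutual best responses: (A,X) → Nash equilibria.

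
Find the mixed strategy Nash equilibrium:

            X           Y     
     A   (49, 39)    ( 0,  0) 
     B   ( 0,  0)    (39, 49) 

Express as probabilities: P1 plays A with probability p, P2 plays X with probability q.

p = 0.5568, q = 0.4432

Work:
Find probabilities that make opponent indifferent:
P2 chooses q to make P1 indifferent between A and B
P1 chooses p to make P2 indifferent between X and Y
Mixed NE: P1 plays (A: 0.5568, B: 0.4432), P2 plays (X: 0.4432, Y: 0.5568)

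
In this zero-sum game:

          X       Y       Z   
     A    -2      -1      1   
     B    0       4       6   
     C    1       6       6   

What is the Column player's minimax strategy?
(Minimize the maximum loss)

Column should play X, value = 1

Work:
Column player minimizes Row's maximum payoff:
Column X: max payoff to Row = 1
Column Y: max payoff to Row = 6
Column Z: max payoff to Row = 6
Minimum is 1, achieved by column X.
Minimax strategy: X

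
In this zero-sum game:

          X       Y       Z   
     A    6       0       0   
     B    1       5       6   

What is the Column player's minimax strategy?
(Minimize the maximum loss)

Column should play Y, value = 5

Work:
Column player minimizes Row's maximum payoff:
Column X: max payoff to Row = 6
Column Y: max payoff to Row = 5
Column Z: max payoff to Row = 6
Minimum is 5, achieved by column Y.
Minimax strategy: Y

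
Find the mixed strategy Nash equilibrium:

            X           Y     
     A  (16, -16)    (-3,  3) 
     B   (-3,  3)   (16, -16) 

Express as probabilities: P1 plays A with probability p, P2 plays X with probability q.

p = 0.5, q = 0.5

Work:
Find probabilities that make opponent indifferent:
P2 chooses q to make P1 indifferent between A and B
P1 chooses p to make P2 indifferent between X and Y
Mixed NE: P1 plays (A: 0.5, B: 0.5), P2 plays (X: 0.5, Y: 0.5)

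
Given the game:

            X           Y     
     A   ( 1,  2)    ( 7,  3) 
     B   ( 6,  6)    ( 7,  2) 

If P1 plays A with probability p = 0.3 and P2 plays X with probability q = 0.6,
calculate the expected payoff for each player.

E[P1] = 5.5, E[P2] = 3.8

Work:
E[P1] = p·q·π₁(A,X) + p·(1-q)·π₁(A,Y) + (1-p)·q·π₁(B,X) + (1-p)·(1-q)·π₁(B,Y)
= 0.3·0.6·1 + 0.3·0.4·7 + 0.7·0.6·6 + 0.7·0.4·7
= 5.5

E[P2] = 3.8 (similar calculation)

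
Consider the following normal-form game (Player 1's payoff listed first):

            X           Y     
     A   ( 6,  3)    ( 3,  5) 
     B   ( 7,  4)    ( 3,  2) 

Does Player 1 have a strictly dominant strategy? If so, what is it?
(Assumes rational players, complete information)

No strictly dominant strategy exists for Player 1

Work:
A strategy strictly dominates another if it gives a strictly higher payoff against every opponent action. Compare each pair of P1's strategies column-by-column:
  A vs B: [6 vs 7, 3 vs 3] → A does not strictly dominate B (column X: 6 ≤ 7)
  B vs A: [7 vs 6, 3 vs 3] → B does not strictly dominate A (column Y: 3 ≤ 3)
No single strategy strictly dominates all others → no strictly dominant strategy.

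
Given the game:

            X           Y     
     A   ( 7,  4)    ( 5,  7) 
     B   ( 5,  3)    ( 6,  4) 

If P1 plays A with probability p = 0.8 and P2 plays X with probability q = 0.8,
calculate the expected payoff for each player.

E[P1] = 6.32, E[P2] = 4.32

Work:
E[P1] = p·q·π₁(A,X) + p·(1-q)·π₁(A,Y) + (1-p)·q·π₁(B,X) + (1-p)·(1-q)·π₁(B,Y)
= 0.8·0.8·7 + 0.8·0.2·5 + 0.2·0.8·5 + 0.2·0.2·6
= 6.32

E[P2] = 4.32 (similar calculation)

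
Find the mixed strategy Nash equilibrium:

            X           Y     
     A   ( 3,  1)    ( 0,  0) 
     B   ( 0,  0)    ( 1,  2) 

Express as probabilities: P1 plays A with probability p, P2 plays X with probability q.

p = 0.6667, q = 0.25

Work:
Find probabilities that make opponent indifferent:
P2 chooses q to make P1 indifferent between A and B
P1 chooses p to make P2 indifferent between X and Y
Mixed NE: P1 plays (A: 0.6667, B: 0.3333), P2 plays (X: 0.25, Y: 0.75)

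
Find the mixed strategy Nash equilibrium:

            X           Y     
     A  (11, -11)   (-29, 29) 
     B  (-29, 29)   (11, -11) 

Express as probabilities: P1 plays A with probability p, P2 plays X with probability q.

p = 0.5, q = 0.5

Work:
Find probabilities that make opponent indifferent:
P2 chooses q to make P1 indifferent between A and B
P1 chooses p to make P2 indifferent between X and Y
Mixed NE: P1 plays (A: 0.5, B: 0.5), P2 plays (X: 0.5, Y: 0.5)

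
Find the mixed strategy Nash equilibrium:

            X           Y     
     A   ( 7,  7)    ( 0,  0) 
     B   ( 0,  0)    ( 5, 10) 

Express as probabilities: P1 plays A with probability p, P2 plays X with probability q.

p = 0.5882, q = 0.4167

Work:
Find probabilities that make opponent indifferent:
P2 chooses q to make P1 indifferent between A and B
P1 chooses p to make P2 indifferent between X and Y
Mixed NE: P1 plays (A: 0.5882, B: 0.4118), P2 plays (X: 0.4167, Y: 0.5833)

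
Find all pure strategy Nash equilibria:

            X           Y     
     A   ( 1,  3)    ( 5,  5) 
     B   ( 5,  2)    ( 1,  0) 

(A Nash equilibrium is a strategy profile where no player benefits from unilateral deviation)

Nash equilibrium: (A, Y), (B, X)

Work:
Best responses:
  P1 vs X: payoffs [1, 5] → best response B (payoff 5)
  P1 vs Y: payoffs [5, 1] → best response A (payoff 5)
  P2 vs A: payoffs [3, 5] → best response Y (payoff 5)
  P2 vs B: payoffs [2, 0] → best response X (payoff 2)
Mutual best responses: (A,Y), (B,X) → Nash equilibria.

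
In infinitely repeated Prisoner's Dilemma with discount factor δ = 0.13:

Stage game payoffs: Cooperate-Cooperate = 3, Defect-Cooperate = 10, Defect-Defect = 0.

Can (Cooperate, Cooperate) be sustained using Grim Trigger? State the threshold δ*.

δ* = 0.7; since δ = 0.13 < 0.7, cooperation cannot be sustained

Work:
For Grim Trigger:
Cooperate forever: 3/(1-δ)
Defect then punished: 10 + 0·δ/(1-δ)
Need: 3/(1-δ) ≥ 10 + 0·δ/(1-δ)
Solving: δ ≥ (T-R)/(T-P) = (10-3)/(10-0) = 0.7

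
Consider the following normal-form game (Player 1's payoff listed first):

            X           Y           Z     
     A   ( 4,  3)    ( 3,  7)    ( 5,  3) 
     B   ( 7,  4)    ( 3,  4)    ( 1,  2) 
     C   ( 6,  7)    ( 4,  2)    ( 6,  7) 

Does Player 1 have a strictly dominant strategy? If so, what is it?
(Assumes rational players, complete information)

No strictly dominant strategy exists for Player 1

Work:
A strategy strictly dominates another if it gives a strictly higher payoff against every opponent action. Compare each pair of P1's strategies column-by-column:
  A vs B: [4 vs 7, 3 vs 3, 5 vs 1] → A does not strictly dominate B (column X: 4 ≤ 7)
  A vs C: [4 vs 6, 3 vs 4, 5 vs 6] → A does not strictly dominate C (column X: 4 ≤ 6)
  B vs A: [7 vs 4, 3 vs 3, 1 vs 5] → B does not strictly dominate A (column Y: 3 ≤ 3)
  B vs C: [7 vs 6, 3 vs 4, 1 vs 6] → B does not strictly dominate C (column Y: 3 ≤ 4)
  C vs A: [6 vs 4, 4 vs 3, 6 vs 5] → C strictly dominates A
  C vs B: [6 vs 7, 4 vs 3, 6 vs 1] → C does not strictly dominate B (column X: 6 ≤ 7)
No single strategy strictly dominates all others → no strictly dominant strategy.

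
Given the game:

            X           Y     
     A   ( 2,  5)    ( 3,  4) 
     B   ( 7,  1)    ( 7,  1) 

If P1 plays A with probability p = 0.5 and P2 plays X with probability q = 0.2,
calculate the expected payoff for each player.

E[P1] = 4.9, E[P2] = 2.6

Work:
E[P1] = p·q·π₁(A,X) + p·(1-q)·π₁(A,Y) + (1-p)·q·π₁(B,X) + (1-p)·(1-q)·π₁(B,Y)
= 0.5·0.2·2 + 0.5·0.8·3 + 0.5·0.2·7 + 0.5·0.8·7
= 4.9

E[P2] = 2.6 (similar calculation)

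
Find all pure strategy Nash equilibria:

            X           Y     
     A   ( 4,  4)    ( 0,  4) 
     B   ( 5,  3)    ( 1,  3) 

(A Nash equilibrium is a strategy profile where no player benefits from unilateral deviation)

Nash equilibrium: (B, X), (B, Y)

Work:
Best responses:
  P1 vs X: payoffs [4, 5] → best response B (payoff 5)
  P1 vs Y: payoffs [0, 1] → best response B (payoff 1)
  P2 vs A: payoffs [4, 4] → best response X/Y (payoff 4)
  P2 vs B: payoffs [3, 3] → best response X/Y (payoff 3)
Mutual best responses: (B,X), (B,Y) → Nash equilibria.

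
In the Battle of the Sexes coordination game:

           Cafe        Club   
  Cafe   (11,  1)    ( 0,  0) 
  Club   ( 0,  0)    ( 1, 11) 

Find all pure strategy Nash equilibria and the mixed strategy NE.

Pure NE: (Cafe, Cafe) and (Club, Club); Mixed NE: p = 0.9167, q = 0.0833

Work:
Check pure NE:
(Cafe, Cafe): (11, 1) - no unilateral deviation beneficial
(Club, Club): (1, 11) - no unilateral deviation beneficial
Mixed NE: P1 plays Cafe with p = 0.9167, P2 plays Cafe with q = 0.0833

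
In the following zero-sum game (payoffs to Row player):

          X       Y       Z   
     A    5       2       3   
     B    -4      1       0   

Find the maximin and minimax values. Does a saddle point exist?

Maximin = 2, Minimax = 2, Saddle: True

Work:
Row minimums: [2, -4] → maximin = 2
Column maximums: [5, 2, 3] → minimax = 2
Saddle point exists! Game value = 2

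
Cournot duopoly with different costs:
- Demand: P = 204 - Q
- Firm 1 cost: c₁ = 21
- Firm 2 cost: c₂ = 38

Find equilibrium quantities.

q₁* = 66.67, q₂* = 49.67

Work:
Reaction: q₁ = (204 - 21 - q₂)/2
Reaction: q₂ = (204 - 38 - q₁)/2
Solve simultaneously:
q₁* = (204 - 2×21 + 38)/3 = 66.67
q₂* = (204 - 2×38 + 21)/3 = 49.67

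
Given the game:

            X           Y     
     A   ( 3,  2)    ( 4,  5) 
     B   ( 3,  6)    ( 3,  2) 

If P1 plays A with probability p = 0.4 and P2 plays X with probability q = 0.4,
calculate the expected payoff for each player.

E[P1] = 3.24, E[P2] = 3.68

Work:
E[P1] = p·q·π₁(A,X) + p·(1-q)·π₁(A,Y) + (1-p)·q·π₁(B,X) + (1-p)·(1-q)·π₁(B,Y)
= 0.4·0.4·3 + 0.4·0.6·4 + 0.6·0.4·3 + 0.6·0.6·3
= 3.24

E[P2] = 3.68 (similar calculation)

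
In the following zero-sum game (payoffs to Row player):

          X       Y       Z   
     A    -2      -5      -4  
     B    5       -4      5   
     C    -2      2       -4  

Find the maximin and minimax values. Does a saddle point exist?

Maximin = -4, Minimax = 2, Saddle: False

Work:
Row minimums: [-5, -4, -4] → maximin = -4
Column maximums: [5, 2, 5] → minimax = 2
No saddle point (maximin ≠ minimax). Mixed strategy needed.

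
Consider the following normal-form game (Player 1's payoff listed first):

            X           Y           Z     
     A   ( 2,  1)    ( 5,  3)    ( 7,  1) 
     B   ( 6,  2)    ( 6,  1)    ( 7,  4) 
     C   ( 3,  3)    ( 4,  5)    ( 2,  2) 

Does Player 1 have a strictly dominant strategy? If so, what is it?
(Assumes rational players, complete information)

No strictly dominant strategy exists for Player 1

Work:
A strategy strictly dominates another if it gives a strictly higher payoff against every opponent action. Compare each pair of P1's strategies column-by-column:
  A vs B: [2 vs 6, 5 vs 6, 7 vs 7] → A does not strictly dominate B (column X: 2 ≤ 6)
  A vs C: [2 vs 3, 5 vs 4, 7 vs 2] → A does not strictly dominate C (column X: 2 ≤ 3)
  B vs A: [6 vs 2, 6 vs 5, 7 vs 7] → B does not strictly dominate A (column Z: 7 ≤ 7)
  B vs C: [6 vs 3, 6 vs 4, 7 vs 2] → B strictly dominates C
  C vs A: [3 vs 2, 4 vs 5, 2 vs 7] → C does not strictly dominate A (column Y: 4 ≤ 5)
  C vs B: [3 vs 6, 4 vs 6, 2 vs 7] → C does not strictly dominate B (column X: 3 ≤ 6)
No single strategy strictly dominates all others → no strictly dominant strategy.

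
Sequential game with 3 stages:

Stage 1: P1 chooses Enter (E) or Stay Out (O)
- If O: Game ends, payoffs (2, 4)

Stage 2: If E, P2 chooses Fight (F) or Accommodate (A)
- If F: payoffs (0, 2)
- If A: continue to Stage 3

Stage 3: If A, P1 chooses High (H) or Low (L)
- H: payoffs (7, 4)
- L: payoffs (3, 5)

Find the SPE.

SPE: (E, A, H); Outcome (7, 4)

Work:
Stage 3: P1 chooses H (7 vs 3)
Stage 2: P2: F->2, A->4 (anticipating H). Choose A
Stage 1: P1: O->2, E->7 (anticipating A, H). Choose E
SPE path: E -> A -> H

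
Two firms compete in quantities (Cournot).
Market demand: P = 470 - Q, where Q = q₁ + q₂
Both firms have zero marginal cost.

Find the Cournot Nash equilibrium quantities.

q₁* = q₂* = 156.67; P* = 156.67

Work:
Profit: π_i = P·q_i = (a - q_i - q_j)·q_i
FOC: ∂π_i/∂q_i = a - 2q_i - q_j = 0
Reaction function: q_i = (470 - q_j)/2
Symmetry: q* = 470/3 = 156.67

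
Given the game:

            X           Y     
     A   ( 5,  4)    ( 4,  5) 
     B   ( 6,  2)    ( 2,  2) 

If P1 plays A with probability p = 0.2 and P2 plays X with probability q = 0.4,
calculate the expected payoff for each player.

E[P1] = 3.76, E[P2] = 2.52

Work:
E[P1] = p·q·π₁(A,X) + p·(1-q)·π₁(A,Y) + (1-p)·q·π₁(B,X) + (1-p)·(1-q)·π₁(B,Y)
= 0.2·0.4·5 + 0.2·0.6·4 + 0.8·0.4·6 + 0.8·0.6·2
= 3.76

E[P2] = 2.52 (similar calculation)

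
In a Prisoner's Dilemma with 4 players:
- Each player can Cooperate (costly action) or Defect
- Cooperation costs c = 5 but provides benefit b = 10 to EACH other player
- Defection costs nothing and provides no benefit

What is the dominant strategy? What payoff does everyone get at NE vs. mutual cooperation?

Dominant: Defect; NE payoff = 0; Coop payoff = 25

Work:
Defect dominates (saves cost c = 5, benefit to others is external)
NE: All defect → everyone gets 0
If all cooperate: each receives (3)×10 - 5 = 25
Social dilemma: 25 > 0 but NE gives 0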